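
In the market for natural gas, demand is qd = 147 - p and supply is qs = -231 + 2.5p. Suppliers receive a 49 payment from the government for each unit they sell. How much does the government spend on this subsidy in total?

Pre-subsidy: 147 - p = -231 + 2.5p gives p* = 108, q* = 39.
With the subsidy, sellers receive ps = pb + 49 for each unit, where pb is the price buyers pay.
Supply in terms of pb becomes qs = -231 + 2.5(pb + 49) = -108.5 + 2.5pb. Setting this equal to demand: 147 - pb = -108.5 + 2.5pb, so pb = 73.
Sellers receive ps = 73 + 49 = 122; q' = 147 − 1·73 = 74.
Government outlay = subsidy × quantity = 49 × 74 = 3626.

Government cost = 3626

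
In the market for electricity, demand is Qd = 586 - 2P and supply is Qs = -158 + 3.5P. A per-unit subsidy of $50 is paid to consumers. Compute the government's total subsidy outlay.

Government cost = 208500/11

Pre-subsidy: 586 - 2P = -158 + 3.5P gives P* = 1488/11, Q* = 3470/11.
With the rebate, buyers effectively pay Pb = Ps − 50, where Ps is the price sellers receive.
Demand in terms of Ps becomes Qd = 586 − 2(Ps − 50) = 686 - 2Ps. Setting this equal to supply: 686 - 2Ps = -158 + 3.5Ps, so Ps = 1688/11.
Buyers pay Pb = 1688/11 − 50 = 1138/11; Q' = -158 + 3.5·(1688/11) = 4170/11.
Government outlay = subsidy × quantity = 50 × 4170/11 = 208500/11.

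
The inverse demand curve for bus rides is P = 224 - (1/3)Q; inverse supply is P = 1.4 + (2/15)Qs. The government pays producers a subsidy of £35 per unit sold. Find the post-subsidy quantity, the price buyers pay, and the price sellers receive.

Q' = 552; buyers pay £40; sellers receive £75

Pre-subsidy: 224 - (1/3)Q = 1.4 + (2/15)Q gives Q* = 477 and P* = 65.
With the subsidy, sellers receive Ps = Pb + 35 for each unit, where Pb is the price buyers pay.
On the curves, Pb = 224 - (1/3)Q and Ps = 1.4 + (2/15)Q; the wedge Ps − Pb = 35 gives 1.4 + (2/15)Q − (224 - (1/3)Q) = 35, so Q' = 552.
Then Pb = 224 − (1/3)·552 = 40 and Ps = 1.4 + (2/15)·552 = 75.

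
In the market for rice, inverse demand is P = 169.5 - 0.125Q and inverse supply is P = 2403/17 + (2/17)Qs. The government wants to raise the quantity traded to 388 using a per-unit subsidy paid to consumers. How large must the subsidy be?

Required subsidy s = 66 per unit

At Q = 388, from the demand curve buyers pay Pb = 169.5 − 0.125·388 = 121; from the supply curve sellers need Ps = 2403/17 + (2/17)·388 = 187.
The subsidy must fill the gap: s = Ps − Pb = 187 − 121 = 66.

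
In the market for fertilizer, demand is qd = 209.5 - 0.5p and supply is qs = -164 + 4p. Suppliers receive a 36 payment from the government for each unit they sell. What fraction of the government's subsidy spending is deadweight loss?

Pre-subsidy: 209.5 - 0.5p = -164 + 4p gives p* = 83, q* = 168.
With the subsidy, sellers receive ps = pb + 36 for each unit, where pb is the price buyers pay.
Supply in terms of pb becomes qs = -164 + 4(pb + 36) = -20 + 4pb. Setting this equal to demand: 209.5 - 0.5pb = -20 + 4pb, so pb = 51.
Sellers receive ps = 51 + 36 = 87; q' = 209.5 − 0.5·51 = 184.
ΔCS = ½(168 + 184)(83 − 51) = 5632; ΔPS = ½(168 + 184)(87 − 83) = 704.
Government spending = 36 × 184 = 6624.
DWL = ½ × 36 × (184 − 168) = 288; fraction = 288 / 6624 = 1/23.

DWL / government spending = 1/23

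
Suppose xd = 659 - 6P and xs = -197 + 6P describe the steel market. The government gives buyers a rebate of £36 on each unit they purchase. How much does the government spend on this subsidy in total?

Pre-subsidy: 659 - 6P = -197 + 6P gives P* = 214/3, x* = 231.
With the rebate, buyers effectively pay Pb = Ps − 36, where Ps is the price sellers receive.
Demand in terms of Ps becomes xd = 659 − 6(Ps − 36) = 875 - 6Ps. Setting this equal to supply: 875 - 6Ps = -197 + 6Ps, so Ps = 268/3.
Buyers pay Pb = 268/3 − 36 = 160/3; x' = -197 + 6·(268/3) = 339.
Government outlay = subsidy × quantity = 36 × 339 = 12204.

Government cost = £12204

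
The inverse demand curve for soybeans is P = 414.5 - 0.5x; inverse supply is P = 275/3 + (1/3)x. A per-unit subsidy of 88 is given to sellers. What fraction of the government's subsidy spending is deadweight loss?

DWL / government spending = 264/2465

Pre-subsidy: 414.5 - 0.5x = 275/3 + (1/3)x gives x* = 387.4 and P* = 220.8.
With the subsidy, sellers receive Ps = Pb + 88 for each unit, where Pb is the price buyers pay.
On the curves, Pb = 414.5 - 0.5x and Ps = 275/3 + (1/3)x; the wedge Ps − Pb = 88 gives 275/3 + (1/3)x − (414.5 - 0.5x) = 88, so x' = 493.
Then Pb = 414.5 − 0.5·493 = 168 and Ps = 275/3 + (1/3)·493 = 256.
ΔCS = ½(387.4 + 493)(220.8 − 168) = 23242.56; ΔPS = ½(387.4 + 493)(256 − 220.8) = 15495.04.
Government spending = 88 × 493 = 43384.
DWL = ½ × 88 × (493 − 387.4) = 4646.4; fraction = 4646.4 / 43384 = 264/2465.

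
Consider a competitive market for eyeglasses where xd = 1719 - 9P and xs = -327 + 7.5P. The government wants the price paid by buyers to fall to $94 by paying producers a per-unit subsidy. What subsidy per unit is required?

At a buyer price of 94, quantity demanded is 1719 − 9·94 = 873.
Sellers supply 873 only when they receive Ps with -327 + 7.5·Ps = 873, i.e. Ps = 160.
s = Ps − Pb = 160 − 94 = 66.

Required subsidy s = $66 per unit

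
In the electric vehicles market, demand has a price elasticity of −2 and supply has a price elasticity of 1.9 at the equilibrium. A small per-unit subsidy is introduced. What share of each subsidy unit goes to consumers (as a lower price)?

For a small subsidy around the equilibrium, the benefit split depends on the relative slopes, which at a point are proportional to the elasticities.
Buyer share = εs/(εs + |εd|) = 1.9/(1.9 + 2) = 19/39; seller share = |εd|/(εs + |εd|) = 20/39.

Consumer share = 19/39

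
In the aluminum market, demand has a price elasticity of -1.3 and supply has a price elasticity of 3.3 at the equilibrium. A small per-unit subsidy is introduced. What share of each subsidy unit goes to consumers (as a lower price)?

For a small subsidy around the equilibrium, the benefit split depends on the relative slopes, which at a point are proportional to the elasticities.
Buyer share = εs/(εs + |εd|) = 3.3/(3.3 + 1.3) = 33/46; seller share = |εd|/(εs + |εd|) = 13/46.

Consumer share = 33/46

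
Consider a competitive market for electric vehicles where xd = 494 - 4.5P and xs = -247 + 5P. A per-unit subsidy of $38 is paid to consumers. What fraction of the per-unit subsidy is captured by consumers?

Consumer share = 10/19

Pre-subsidy: 494 - 4.5P = -247 + 5P gives P* = 78, x* = 143.
With the rebate, buyers effectively pay Pb = Ps − 38, where Ps is the price sellers receive.
Demand in terms of Ps becomes xd = 494 − 4.5(Ps − 38) = 665 - 4.5Ps. Setting this equal to supply: 665 - 4.5Ps = -247 + 5Ps, so Ps = 96.
Buyers pay Pb = 96 − 38 = 58; x' = -247 + 5·96 = 233.
Buyers' price falls by P* − Pb = 78 − 58 = 20; sellers' price rises by Ps − P* = 96 − 78 = 18.
So consumers capture 20/38 = 10/19 of each unit of subsidy.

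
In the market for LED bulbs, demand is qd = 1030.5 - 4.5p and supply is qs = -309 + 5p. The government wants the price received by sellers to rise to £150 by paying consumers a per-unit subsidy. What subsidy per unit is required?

Required subsidy s = £19 per unit

At a seller price of 150, quantity supplied is -309 + 5·150 = 441.
Buyers absorb 441 only when they pay pb with 1030.5 − 4.5·pb = 441, i.e. pb = 131.
s = ps − pb = 150 − 131 = 19.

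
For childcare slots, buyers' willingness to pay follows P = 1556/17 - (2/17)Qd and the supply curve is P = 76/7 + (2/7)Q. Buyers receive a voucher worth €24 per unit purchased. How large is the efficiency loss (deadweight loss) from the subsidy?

Pre-subsidy: 1556/17 - (2/17)Q = 76/7 + (2/7)Q gives Q* = 200 and P* = 68.
With the rebate, buyers effectively pay Pb = Ps − 24, where Ps is the price sellers receive.
On the curves, Pb = 1556/17 - (2/17)Q and Ps = 76/7 + (2/7)Q; the wedge Ps − Pb = 24 gives 76/7 + (2/7)Q − (1556/17 - (2/17)Q) = 24, so Q' = 259.5.
Then Pb = 1556/17 − (2/17)·259.5 = 61 and Ps = 76/7 + (2/7)·259.5 = 85.
The subsidy expands output by 259.5 − 200 = 59.5 past the efficient level; on those units the gap between marginal cost and willingness to pay runs from 0 up to 24.
DWL = ½ × 24 × 59.5 = 714.

Deadweight loss = €714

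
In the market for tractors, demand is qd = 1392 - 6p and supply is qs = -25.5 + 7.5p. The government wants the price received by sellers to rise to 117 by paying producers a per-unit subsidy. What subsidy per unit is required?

At a seller price of 117, quantity supplied is -25.5 + 7.5·117 = 852.
Buyers absorb 852 only when they pay pb with 1392 − 6·pb = 852, i.e. pb = 90.
s = ps − pb = 117 − 90 = 27.

Required subsidy s = 27 per unit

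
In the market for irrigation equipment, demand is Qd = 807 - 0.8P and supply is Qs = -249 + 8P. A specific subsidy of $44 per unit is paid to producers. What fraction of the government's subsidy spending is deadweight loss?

Pre-subsidy: 807 - 0.8P = -249 + 8P gives P* = 120, Q* = 711.
With the subsidy, sellers receive Ps = Pb + 44 for each unit, where Pb is the price buyers pay.
Supply in terms of Pb becomes Qs = -249 + 8(Pb + 44) = 103 + 8Pb. Setting this equal to demand: 807 - 0.8Pb = 103 + 8Pb, so Pb = 80.
Sellers receive Ps = 80 + 44 = 124; Q' = 807 − 0.8·80 = 743.
ΔCS = ½(711 + 743)(120 − 80) = 29080; ΔPS = ½(711 + 743)(124 − 120) = 2908.
Government spending = 44 × 743 = 32692.
DWL = ½ × 44 × (743 − 711) = 704; fraction = 704 / 32692 = 16/743.

DWL / government spending = 16/743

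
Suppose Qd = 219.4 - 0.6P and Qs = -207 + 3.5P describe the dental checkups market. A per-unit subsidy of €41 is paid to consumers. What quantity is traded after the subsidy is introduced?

Q' = 178

Pre-subsidy: 219.4 - 0.6P = -207 + 3.5P gives P* = 104, Q* = 157.
With the rebate, buyers effectively pay Pb = Ps − 41, where Ps is the price sellers receive.
Demand in terms of Ps becomes Qd = 219.4 − 0.6(Ps − 41) = 244 - 0.6Ps. Setting this equal to supply: 244 - 0.6Ps = -207 + 3.5Ps, so Ps = 110.
Buyers pay Pb = 110 − 41 = 69; Q' = -207 + 3.5·110 = 178.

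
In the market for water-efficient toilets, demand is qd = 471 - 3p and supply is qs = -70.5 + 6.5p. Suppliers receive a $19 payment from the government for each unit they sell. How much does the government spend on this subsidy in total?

Pre-subsidy: 471 - 3p = -70.5 + 6.5p gives p* = 57, q* = 300.
With the subsidy, sellers receive ps = pb + 19 for each unit, where pb is the price buyers pay.
Supply in terms of pb becomes qs = -70.5 + 6.5(pb + 19) = 53 + 6.5pb. Setting this equal to demand: 471 - 3pb = 53 + 6.5pb, so pb = 44.
Sellers receive ps = 44 + 19 = 63; q' = 471 − 3·44 = 339.
Government outlay = subsidy × quantity = 19 × 339 = 6441.

Government cost = $6441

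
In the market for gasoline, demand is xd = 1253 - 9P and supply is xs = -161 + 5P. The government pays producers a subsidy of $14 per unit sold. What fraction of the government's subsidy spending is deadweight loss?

Pre-subsidy: 1253 - 9P = -161 + 5P gives P* = 101, x* = 344.
With the subsidy, sellers receive Ps = Pb + 14 for each unit, where Pb is the price buyers pay.
Supply in terms of Pb becomes xs = -161 + 5(Pb + 14) = -91 + 5Pb. Setting this equal to demand: 1253 - 9Pb = -91 + 5Pb, so Pb = 96.
Sellers receive Ps = 96 + 14 = 110; x' = 1253 − 9·96 = 389.
ΔCS = ½(344 + 389)(101 − 96) = 1832.5; ΔPS = ½(344 + 389)(110 − 101) = 3298.5.
Government spending = 14 × 389 = 5446.
DWL = ½ × 14 × (389 − 344) = 315; fraction = 315 / 5446 = 45/778.

DWL / government spending = 45/778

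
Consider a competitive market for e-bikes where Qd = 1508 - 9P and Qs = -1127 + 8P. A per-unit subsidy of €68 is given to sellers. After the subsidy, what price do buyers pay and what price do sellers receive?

Pre-subsidy: 1508 - 9P = -1127 + 8P gives P* = 155, Q* = 113.
With the subsidy, sellers receive Ps = Pb + 68 for each unit, where Pb is the price buyers pay.
Supply in terms of Pb becomes Qs = -1127 + 8(Pb + 68) = -583 + 8Pb. Setting this equal to demand: 1508 - 9Pb = -583 + 8Pb, so Pb = 123.
Sellers receive Ps = 123 + 68 = 191; Q' = 1508 − 9·123 = 401.

Buyers pay €123; sellers receive €191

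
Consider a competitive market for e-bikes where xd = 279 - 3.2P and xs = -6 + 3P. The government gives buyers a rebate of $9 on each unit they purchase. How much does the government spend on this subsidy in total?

Government cost = 40689/31

Pre-subsidy: 279 - 3.2P = -6 + 3P gives P* = 1425/31, x* = 4089/31.
With the rebate, buyers effectively pay Pb = Ps − 9, where Ps is the price sellers receive.
Demand in terms of Ps becomes xd = 279 − 3.2(Ps − 9) = 307.8 - 3.2Ps. Setting this equal to supply: 307.8 - 3.2Ps = -6 + 3Ps, so Ps = 1569/31.
Buyers pay Pb = 1569/31 − 9 = 1290/31; x' = -6 + 3·(1569/31) = 4521/31.
Government outlay = subsidy × quantity = 9 × 4521/31 = 40689/31.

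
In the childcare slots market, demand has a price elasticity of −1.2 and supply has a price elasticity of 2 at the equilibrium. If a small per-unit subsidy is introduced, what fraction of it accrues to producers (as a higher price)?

For a small subsidy around the equilibrium, the benefit split depends on the relative slopes, which at a point are proportional to the elasticities.
Buyer share = εs/(εs + |εd|) = 2/(2 + 1.2) = 0.625; seller share = |εd|/(εs + |εd|) = 0.375.
So producers capture 0.375 of the subsidy.

Producer share = 0.375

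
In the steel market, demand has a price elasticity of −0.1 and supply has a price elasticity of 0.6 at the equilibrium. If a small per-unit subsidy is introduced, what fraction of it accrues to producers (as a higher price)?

For a small subsidy around the equilibrium, the benefit split depends on the relative slopes, which at a point are proportional to the elasticities.
Buyer share = εs/(εs + |εd|) = 0.6/(0.6 + 0.1) = 6/7; seller share = |εd|/(εs + |εd|) = 1/7.
So producers capture 1/7 of the subsidy.

Producer share = 1/7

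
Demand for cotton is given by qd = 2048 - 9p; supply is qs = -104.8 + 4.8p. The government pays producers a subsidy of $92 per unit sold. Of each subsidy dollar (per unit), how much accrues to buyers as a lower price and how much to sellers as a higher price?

Buyers gain $32 per unit; sellers gain $60 per unit

Pre-subsidy: 2048 - 9p = -104.8 + 4.8p gives p* = 156, q* = 644.
With the subsidy, sellers receive ps = pb + 92 for each unit, where pb is the price buyers pay.
Supply in terms of pb becomes qs = -104.8 + 4.8(pb + 92) = 336.8 + 4.8pb. Setting this equal to demand: 2048 - 9pb = 336.8 + 4.8pb, so pb = 124.
Sellers receive ps = 124 + 92 = 216; q' = 2048 − 9·124 = 932.
Buyers' price falls by p* − pb = 156 − 124 = 32; sellers' price rises by ps − p* = 216 − 156 = 60.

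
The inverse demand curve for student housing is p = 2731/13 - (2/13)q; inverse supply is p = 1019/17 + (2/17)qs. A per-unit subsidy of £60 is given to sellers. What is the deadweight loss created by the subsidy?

Deadweight loss = £6630

Pre-subsidy: 2731/13 - (2/13)q = 1019/17 + (2/17)q gives q* = 553 and p* = 125.
With the subsidy, sellers receive ps = pb + 60 for each unit, where pb is the price buyers pay.
On the curves, pb = 2731/13 - (2/13)q and ps = 1019/17 + (2/17)q; the wedge ps − pb = 60 gives 1019/17 + (2/17)q − (2731/13 - (2/13)q) = 60, so q' = 774.
Then pb = 2731/13 − (2/13)·774 = 91 and ps = 1019/17 + (2/17)·774 = 151.
The subsidy expands output by 774 − 553 = 221 past the efficient level; on those units the gap between marginal cost and willingness to pay runs from 0 up to 60.
DWL = ½ × 60 × 221 = 6630.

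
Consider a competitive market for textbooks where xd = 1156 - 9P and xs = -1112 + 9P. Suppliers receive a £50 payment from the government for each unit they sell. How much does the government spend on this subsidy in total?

Pre-subsidy: 1156 - 9P = -1112 + 9P gives P* = 126, x* = 22.
With the subsidy, sellers receive Ps = Pb + 50 for each unit, where Pb is the price buyers pay.
Supply in terms of Pb becomes xs = -1112 + 9(Pb + 50) = -662 + 9Pb. Setting this equal to demand: 1156 - 9Pb = -662 + 9Pb, so Pb = 101.
Sellers receive Ps = 101 + 50 = 151; x' = 1156 − 9·101 = 247.
Government outlay = subsidy × quantity = 50 × 247 = 12350.

Government cost = £12350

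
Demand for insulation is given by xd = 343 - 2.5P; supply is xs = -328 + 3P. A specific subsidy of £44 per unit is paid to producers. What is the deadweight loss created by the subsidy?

Pre-subsidy: 343 - 2.5P = -328 + 3P gives P* = 122, x* = 38.
With the subsidy, sellers receive Ps = Pb + 44 for each unit, where Pb is the price buyers pay.
Supply in terms of Pb becomes xs = -328 + 3(Pb + 44) = -196 + 3Pb. Setting this equal to demand: 343 - 2.5Pb = -196 + 3Pb, so Pb = 98.
Sellers receive Ps = 98 + 44 = 142; x' = 343 − 2.5·98 = 98.
The subsidy expands output by 98 − 38 = 60 past the efficient level; on those units the gap between marginal cost and willingness to pay runs from 0 up to 44.
DWL = ½ × 44 × 60 = 1320.

Deadweight loss = £1320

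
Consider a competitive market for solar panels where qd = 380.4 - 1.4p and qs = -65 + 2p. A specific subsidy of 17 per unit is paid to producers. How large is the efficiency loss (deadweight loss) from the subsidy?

Deadweight loss = 119

Pre-subsidy: 380.4 - 1.4p = -65 + 2p gives p* = 131, q* = 197.
With the subsidy, sellers receive ps = pb + 17 for each unit, where pb is the price buyers pay.
Supply in terms of pb becomes qs = -65 + 2(pb + 17) = -31 + 2pb. Setting this equal to demand: 380.4 - 1.4pb = -31 + 2pb, so pb = 121.
Sellers receive ps = 121 + 17 = 138; q' = 380.4 − 1.4·121 = 211.
The subsidy expands output by 211 − 197 = 14 past the efficient level; on those units the gap between marginal cost and willingness to pay runs from 0 up to 17.
DWL = ½ × 17 × 14 = 119.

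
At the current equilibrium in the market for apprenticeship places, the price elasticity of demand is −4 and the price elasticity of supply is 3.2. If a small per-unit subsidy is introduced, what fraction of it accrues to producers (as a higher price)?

For a small subsidy around the equilibrium, the benefit split depends on the relative slopes, which at a point are proportional to the elasticities.
Buyer share = εs/(εs + |εd|) = 3.2/(3.2 + 4) = 4/9; seller share = |εd|/(εs + |εd|) = 5/9.
So producers capture 5/9 of the subsidy.

Producer share = 5/9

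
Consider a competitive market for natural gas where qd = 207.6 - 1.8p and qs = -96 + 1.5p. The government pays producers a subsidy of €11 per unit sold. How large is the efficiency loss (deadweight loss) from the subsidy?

Pre-subsidy: 207.6 - 1.8p = -96 + 1.5p gives p* = 92, q* = 42.
With the subsidy, sellers receive ps = pb + 11 for each unit, where pb is the price buyers pay.
Supply in terms of pb becomes qs = -96 + 1.5(pb + 11) = -79.5 + 1.5pb. Setting this equal to demand: 207.6 - 1.8pb = -79.5 + 1.5pb, so pb = 87.
Sellers receive ps = 87 + 11 = 98; q' = 207.6 − 1.8·87 = 51.
The subsidy expands output by 51 − 42 = 9 past the efficient level; on those units the gap between marginal cost and willingness to pay runs from 0 up to 11.
DWL = ½ × 11 × 9 = 49.5.

Deadweight loss = €49.5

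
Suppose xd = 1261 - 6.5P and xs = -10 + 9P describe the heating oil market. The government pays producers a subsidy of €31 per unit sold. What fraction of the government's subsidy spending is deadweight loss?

DWL / government spending = 9/130

Pre-subsidy: 1261 - 6.5P = -10 + 9P gives P* = 82, x* = 728.
With the subsidy, sellers receive Ps = Pb + 31 for each unit, where Pb is the price buyers pay.
Supply in terms of Pb becomes xs = -10 + 9(Pb + 31) = 269 + 9Pb. Setting this equal to demand: 1261 - 6.5Pb = 269 + 9Pb, so Pb = 64.
Sellers receive Ps = 64 + 31 = 95; x' = 1261 − 6.5·64 = 845.
ΔCS = ½(728 + 845)(82 − 64) = 14157; ΔPS = ½(728 + 845)(95 − 82) = 10224.5.
Government spending = 31 × 845 = 26195.
DWL = ½ × 31 × (845 − 728) = 1813.5; fraction = 1813.5 / 26195 = 9/130.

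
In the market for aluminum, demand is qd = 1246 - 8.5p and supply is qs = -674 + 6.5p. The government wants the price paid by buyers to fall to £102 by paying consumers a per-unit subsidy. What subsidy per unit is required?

At a buyer price of 102, quantity demanded is 1246 − 8.5·102 = 379.
Sellers supply 379 only when they receive ps with -674 + 6.5·ps = 379, i.e. ps = 162.
s = ps − pb = 162 − 102 = 60.

Required subsidy s = £60 per unit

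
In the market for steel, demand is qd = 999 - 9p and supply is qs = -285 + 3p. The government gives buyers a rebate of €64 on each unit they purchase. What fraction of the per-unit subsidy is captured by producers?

Producer share = 0.75

Pre-subsidy: 999 - 9p = -285 + 3p gives p* = 107, q* = 36.
With the rebate, buyers effectively pay pb = ps − 64, where ps is the price sellers receive.
Demand in terms of ps becomes qd = 999 − 9(ps − 64) = 1575 - 9ps. Setting this equal to supply: 1575 - 9ps = -285 + 3ps, so ps = 155.
Buyers pay pb = 155 − 64 = 91; q' = -285 + 3·155 = 180.
Buyers' price falls by p* − pb = 107 − 91 = 16; sellers' price rises by ps − p* = 155 − 107 = 48.
So producers capture 48/64 = 0.75 of each unit of subsidy.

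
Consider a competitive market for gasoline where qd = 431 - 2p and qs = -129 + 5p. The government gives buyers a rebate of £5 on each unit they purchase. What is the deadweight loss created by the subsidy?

Pre-subsidy: 431 - 2p = -129 + 5p gives p* = 80, q* = 271.
With the rebate, buyers effectively pay pb = ps − 5, where ps is the price sellers receive.
Demand in terms of ps becomes qd = 431 − 2(ps − 5) = 441 - 2ps. Setting this equal to supply: 441 - 2ps = -129 + 5ps, so ps = 570/7.
Buyers pay pb = 570/7 − 5 = 535/7; q' = -129 + 5·(570/7) = 1947/7.
The subsidy expands output by 1947/7 − 271 = 50/7 past the efficient level; on those units the gap between marginal cost and willingness to pay runs from 0 up to 5.
DWL = ½ × 5 × 50/7 = 125/7.

Deadweight loss = 125/7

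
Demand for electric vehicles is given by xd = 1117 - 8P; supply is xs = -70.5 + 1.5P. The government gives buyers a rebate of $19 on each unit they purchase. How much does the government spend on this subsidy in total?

Pre-subsidy: 1117 - 8P = -70.5 + 1.5P gives P* = 125, x* = 117.
With the rebate, buyers effectively pay Pb = Ps − 19, where Ps is the price sellers receive.
Demand in terms of Ps becomes xd = 1117 − 8(Ps − 19) = 1269 - 8Ps. Setting this equal to supply: 1269 - 8Ps = -70.5 + 1.5Ps, so Ps = 141.
Buyers pay Pb = 141 − 19 = 122; x' = -70.5 + 1.5·141 = 141.
Government outlay = subsidy × quantity = 19 × 141 = 2679.

Government cost = $2679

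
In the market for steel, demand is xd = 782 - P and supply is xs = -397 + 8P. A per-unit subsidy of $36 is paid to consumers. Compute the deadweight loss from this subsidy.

Pre-subsidy: 782 - P = -397 + 8P gives P* = 131, x* = 651.
With the rebate, buyers effectively pay Pb = Ps − 36, where Ps is the price sellers receive.
Demand in terms of Ps becomes xd = 782 − 1(Ps − 36) = 818 - Ps. Setting this equal to supply: 818 - Ps = -397 + 8Ps, so Ps = 135.
Buyers pay Pb = 135 − 36 = 99; x' = -397 + 8·135 = 683.
The subsidy expands output by 683 − 651 = 32 past the efficient level; on those units the gap between marginal cost and willingness to pay runs from 0 up to 36.
DWL = ½ × 36 × 32 = 576.

Deadweight loss = $576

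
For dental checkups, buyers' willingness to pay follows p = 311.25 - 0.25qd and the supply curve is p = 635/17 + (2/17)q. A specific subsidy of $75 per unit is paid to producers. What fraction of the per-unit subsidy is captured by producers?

Producer share = 0.32

Pre-subsidy: 311.25 - 0.25q = 635/17 + (2/17)q gives q* = 745 and p* = 125.
With the subsidy, sellers receive ps = pb + 75 for each unit, where pb is the price buyers pay.
On the curves, pb = 311.25 - 0.25q and ps = 635/17 + (2/17)q; the wedge ps − pb = 75 gives 635/17 + (2/17)q − (311.25 - 0.25q) = 75, so q' = 949.
Then pb = 311.25 − 0.25·949 = 74 and ps = 635/17 + (2/17)·949 = 149.
Buyers' price falls by p* − pb = 125 − 74 = 51; sellers' price rises by ps − p* = 149 − 125 = 24.
So producers capture 24/75 = 0.32 of each unit of subsidy.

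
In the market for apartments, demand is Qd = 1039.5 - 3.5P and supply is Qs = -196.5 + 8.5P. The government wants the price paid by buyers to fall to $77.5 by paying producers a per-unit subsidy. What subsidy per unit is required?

At a buyer price of 77.5, quantity demanded is 1039.5 − 3.5·77.5 = 768.25.
Sellers supply 768.25 only when they receive Ps with -196.5 + 8.5·Ps = 768.25, i.e. Ps = 113.5.
s = Ps − Pb = 113.5 − 77.5 = 36.

Required subsidy s = $36 per unit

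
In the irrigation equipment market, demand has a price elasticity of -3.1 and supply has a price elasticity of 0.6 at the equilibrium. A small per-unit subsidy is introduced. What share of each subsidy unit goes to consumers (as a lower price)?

For a small subsidy around the equilibrium, the benefit split depends on the relative slopes, which at a point are proportional to the elasticities.
Buyer share = εs/(εs + |εd|) = 0.6/(0.6 + 3.1) = 6/37; seller share = |εd|/(εs + |εd|) = 31/37.

Consumer share = 6/37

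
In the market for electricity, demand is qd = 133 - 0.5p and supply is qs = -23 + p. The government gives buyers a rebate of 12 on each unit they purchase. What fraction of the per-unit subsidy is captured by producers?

Producer share = 1/3

Pre-subsidy: 133 - 0.5p = -23 + p gives p* = 104, q* = 81.
With the rebate, buyers effectively pay pb = ps − 12, where ps is the price sellers receive.
Demand in terms of ps becomes qd = 133 − 0.5(ps − 12) = 139 - 0.5ps. Setting this equal to supply: 139 - 0.5ps = -23 + ps, so ps = 108.
Buyers pay pb = 108 − 12 = 96; q' = -23 + 1·108 = 85.
Buyers' price falls by p* − pb = 104 − 96 = 8; sellers' price rises by ps − p* = 108 − 104 = 4.
So producers capture 4/12 = 1/3 of each unit of subsidy.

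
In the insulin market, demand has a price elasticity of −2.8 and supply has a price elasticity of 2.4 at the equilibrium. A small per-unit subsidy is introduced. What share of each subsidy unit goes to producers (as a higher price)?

For a small subsidy around the equilibrium, the benefit split depends on the relative slopes, which at a point are proportional to the elasticities.
Buyer share = εs/(εs + |εd|) = 2.4/(2.4 + 2.8) = 6/13; seller share = |εd|/(εs + |εd|) = 7/13.
So producers capture 7/13 of the subsidy.

Producer share = 7/13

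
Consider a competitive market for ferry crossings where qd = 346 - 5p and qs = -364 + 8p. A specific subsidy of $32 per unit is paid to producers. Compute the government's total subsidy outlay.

Government cost = 71296/13

Pre-subsidy: 346 - 5p = -364 + 8p gives p* = 710/13, q* = 948/13.
With the subsidy, sellers receive ps = pb + 32 for each unit, where pb is the price buyers pay.
Supply in terms of pb becomes qs = -364 + 8(pb + 32) = -108 + 8pb. Setting this equal to demand: 346 - 5pb = -108 + 8pb, so pb = 454/13.
Sellers receive ps = 454/13 + 32 = 870/13; q' = 346 − 5·(454/13) = 2228/13.
Government outlay = subsidy × quantity = 32 × 2228/13 = 71296/13.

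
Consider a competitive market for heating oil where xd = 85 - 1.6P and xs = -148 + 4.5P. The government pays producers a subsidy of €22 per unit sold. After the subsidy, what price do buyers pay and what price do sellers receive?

Pre-subsidy: 85 - 1.6P = -148 + 4.5P gives P* = 2330/61, x* = 1457/61.
With the subsidy, sellers receive Ps = Pb + 22 for each unit, where Pb is the price buyers pay.
Supply in terms of Pb becomes xs = -148 + 4.5(Pb + 22) = -49 + 4.5Pb. Setting this equal to demand: 85 - 1.6Pb = -49 + 4.5Pb, so Pb = 1340/61.
Sellers receive Ps = 1340/61 + 22 = 2682/61; x' = 85 − 1.6·(1340/61) = 3041/61.

Buyers pay 1340/61; sellers receive 2682/61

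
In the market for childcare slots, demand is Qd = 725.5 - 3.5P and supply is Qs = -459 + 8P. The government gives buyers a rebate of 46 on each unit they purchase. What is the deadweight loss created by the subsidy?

Pre-subsidy: 725.5 - 3.5P = -459 + 8P gives P* = 103, Q* = 365.
With the rebate, buyers effectively pay Pb = Ps − 46, where Ps is the price sellers receive.
Demand in terms of Ps becomes Qd = 725.5 − 3.5(Ps − 46) = 886.5 - 3.5Ps. Setting this equal to supply: 886.5 - 3.5Ps = -459 + 8Ps, so Ps = 117.
Buyers pay Pb = 117 − 46 = 71; Q' = -459 + 8·117 = 477.
The subsidy expands output by 477 − 365 = 112 past the efficient level; on those units the gap between marginal cost and willingness to pay runs from 0 up to 46.
DWL = ½ × 46 × 112 = 2576.

Deadweight loss = 2576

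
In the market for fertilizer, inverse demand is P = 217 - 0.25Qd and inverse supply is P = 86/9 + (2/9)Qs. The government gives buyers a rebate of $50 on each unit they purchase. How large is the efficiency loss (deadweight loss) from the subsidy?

Pre-subsidy: 217 - 0.25Q = 86/9 + (2/9)Q gives Q* = 7468/17 and P* = 1822/17.
With the rebate, buyers effectively pay Pb = Ps − 50, where Ps is the price sellers receive.
On the curves, Pb = 217 - 0.25Q and Ps = 86/9 + (2/9)Q; the wedge Ps − Pb = 50 gives 86/9 + (2/9)Q − (217 - 0.25Q) = 50, so Q' = 9268/17.
Then Pb = 217 − 0.25·(9268/17) = 1372/17 and Ps = 86/9 + (2/9)·(9268/17) = 2222/17.
The subsidy expands output by 9268/17 − 7468/17 = 1800/17 past the efficient level; on those units the gap between marginal cost and willingness to pay runs from 0 up to 50.
DWL = ½ × 50 × 1800/17 = 45000/17.

Deadweight loss = 45000/17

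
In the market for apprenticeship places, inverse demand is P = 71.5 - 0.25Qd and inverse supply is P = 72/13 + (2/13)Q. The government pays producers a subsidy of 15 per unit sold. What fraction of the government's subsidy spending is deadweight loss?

DWL / government spending = 39/421

Pre-subsidy: 71.5 - 0.25Q = 72/13 + (2/13)Q gives Q* = 490/3 and P* = 92/3.
With the subsidy, sellers receive Ps = Pb + 15 for each unit, where Pb is the price buyers pay.
On the curves, Pb = 71.5 - 0.25Q and Ps = 72/13 + (2/13)Q; the wedge Ps − Pb = 15 gives 72/13 + (2/13)Q − (71.5 - 0.25Q) = 15, so Q' = 4210/21.
Then Pb = 71.5 − 0.25·(4210/21) = 449/21 and Ps = 72/13 + (2/13)·(4210/21) = 764/21.
ΔCS = ½(490/3 + 4210/21)(92/3 − 449/21) = 248300/147; ΔPS = ½(490/3 + 4210/21)(764/21 − 92/3) = 152800/147.
Government spending = 15 × 4210/21 = 21050/7.
DWL = ½ × 15 × (4210/21 − 490/3) = 1950/7; fraction = (1950/7) / (21050/7) = 39/421.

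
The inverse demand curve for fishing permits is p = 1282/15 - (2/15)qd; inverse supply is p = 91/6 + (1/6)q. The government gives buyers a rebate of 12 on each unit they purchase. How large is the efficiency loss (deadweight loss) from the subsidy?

Deadweight loss = 240

Pre-subsidy: 1282/15 - (2/15)q = 91/6 + (1/6)q gives q* = 703/3 and p* = 488/9.
With the rebate, buyers effectively pay pb = ps − 12, where ps is the price sellers receive.
On the curves, pb = 1282/15 - (2/15)q and ps = 91/6 + (1/6)q; the wedge ps − pb = 12 gives 91/6 + (1/6)q − (1282/15 - (2/15)q) = 12, so q' = 823/3.
Then pb = 1282/15 − (2/15)·(823/3) = 440/9 and ps = 91/6 + (1/6)·(823/3) = 548/9.
The subsidy expands output by 823/3 − 703/3 = 40 past the efficient level; on those units the gap between marginal cost and willingness to pay runs from 0 up to 12.
DWL = ½ × 12 × 40 = 240.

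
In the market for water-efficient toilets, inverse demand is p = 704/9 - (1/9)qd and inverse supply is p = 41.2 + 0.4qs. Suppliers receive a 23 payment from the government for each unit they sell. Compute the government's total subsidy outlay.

Government cost = 2701

Pre-subsidy: 704/9 - (1/9)q = 41.2 + 0.4q gives q* = 1666/23 and p* = 1614/23.
With the subsidy, sellers receive ps = pb + 23 for each unit, where pb is the price buyers pay.
On the curves, pb = 704/9 - (1/9)q and ps = 41.2 + 0.4q; the wedge ps − pb = 23 gives 41.2 + 0.4q − (704/9 - (1/9)q) = 23, so q' = 2701/23.
Then pb = 704/9 − (1/9)·(2701/23) = 1499/23 and ps = 41.2 + 0.4·(2701/23) = 2028/23.
Government outlay = subsidy × quantity = 23 × 2701/23 = 2701.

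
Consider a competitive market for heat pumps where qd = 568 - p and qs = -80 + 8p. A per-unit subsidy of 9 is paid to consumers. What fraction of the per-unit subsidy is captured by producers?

Pre-subsidy: 568 - p = -80 + 8p gives p* = 72, q* = 496.
With the rebate, buyers effectively pay pb = ps − 9, where ps is the price sellers receive.
Demand in terms of ps becomes qd = 568 − 1(ps − 9) = 577 - ps. Setting this equal to supply: 577 - ps = -80 + 8ps, so ps = 73.
Buyers pay pb = 73 − 9 = 64; q' = -80 + 8·73 = 504.
Buyers' price falls by p* − pb = 72 − 64 = 8; sellers' price rises by ps − p* = 73 − 72 = 1.
So producers capture 1/9 = 1/9 of each unit of subsidy.

Producer share = 1/9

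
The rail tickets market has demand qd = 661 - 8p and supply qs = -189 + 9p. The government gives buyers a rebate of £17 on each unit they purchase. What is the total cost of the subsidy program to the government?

Pre-subsidy: 661 - 8p = -189 + 9p gives p* = 50, q* = 261.
With the rebate, buyers effectively pay pb = ps − 17, where ps is the price sellers receive.
Demand in terms of ps becomes qd = 661 − 8(ps − 17) = 797 - 8ps. Setting this equal to supply: 797 - 8ps = -189 + 9ps, so ps = 58.
Buyers pay pb = 58 − 17 = 41; q' = -189 + 9·58 = 333.
Government outlay = subsidy × quantity = 17 × 333 = 5661.

Government cost = £5661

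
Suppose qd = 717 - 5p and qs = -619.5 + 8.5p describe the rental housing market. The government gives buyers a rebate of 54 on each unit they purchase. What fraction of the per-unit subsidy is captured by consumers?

Consumer share = 17/27

Pre-subsidy: 717 - 5p = -619.5 + 8.5p gives p* = 99, q* = 222.
With the rebate, buyers effectively pay pb = ps − 54, where ps is the price sellers receive.
Demand in terms of ps becomes qd = 717 − 5(ps − 54) = 987 - 5ps. Setting this equal to supply: 987 - 5ps = -619.5 + 8.5ps, so ps = 119.
Buyers pay pb = 119 − 54 = 65; q' = -619.5 + 8.5·119 = 392.
Buyers' price falls by p* − pb = 99 − 65 = 34; sellers' price rises by ps − p* = 119 − 99 = 20.
So consumers capture 34/54 = 17/27 of each unit of subsidy.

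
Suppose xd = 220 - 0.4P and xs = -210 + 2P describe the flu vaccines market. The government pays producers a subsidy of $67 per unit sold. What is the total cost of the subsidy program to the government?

Government cost = 34304/3

Pre-subsidy: 220 - 0.4P = -210 + 2P gives P* = 1075/6, x* = 445/3.
With the subsidy, sellers receive Ps = Pb + 67 for each unit, where Pb is the price buyers pay.
Supply in terms of Pb becomes xs = -210 + 2(Pb + 67) = -76 + 2Pb. Setting this equal to demand: 220 - 0.4Pb = -76 + 2Pb, so Pb = 370/3.
Sellers receive Ps = 370/3 + 67 = 571/3; x' = 220 − 0.4·(370/3) = 512/3.
Government outlay = subsidy × quantity = 67 × 512/3 = 34304/3.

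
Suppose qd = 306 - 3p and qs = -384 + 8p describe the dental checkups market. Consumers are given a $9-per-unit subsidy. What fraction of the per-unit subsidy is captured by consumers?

Consumer share = 8/11

Pre-subsidy: 306 - 3p = -384 + 8p gives p* = 690/11, q* = 1296/11.
With the rebate, buyers effectively pay pb = ps − 9, where ps is the price sellers receive.
Demand in terms of ps becomes qd = 306 − 3(ps − 9) = 333 - 3ps. Setting this equal to supply: 333 - 3ps = -384 + 8ps, so ps = 717/11.
Buyers pay pb = 717/11 − 9 = 618/11; q' = -384 + 8·(717/11) = 1512/11.
Buyers' price falls by p* − pb = 690/11 − 618/11 = 72/11; sellers' price rises by ps − p* = 717/11 − 690/11 = 27/11.
So consumers capture (72/11)/9 = 8/11 of each unit of subsidy.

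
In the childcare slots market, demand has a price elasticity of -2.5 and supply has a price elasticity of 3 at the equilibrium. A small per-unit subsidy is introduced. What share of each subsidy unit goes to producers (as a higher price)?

For a small subsidy around the equilibrium, the benefit split depends on the relative slopes, which at a point are proportional to the elasticities.
Buyer share = εs/(εs + |εd|) = 3/(3 + 2.5) = 6/11; seller share = |εd|/(εs + |εd|) = 5/11.
So producers capture 5/11 of the subsidy.

Producer share = 5/11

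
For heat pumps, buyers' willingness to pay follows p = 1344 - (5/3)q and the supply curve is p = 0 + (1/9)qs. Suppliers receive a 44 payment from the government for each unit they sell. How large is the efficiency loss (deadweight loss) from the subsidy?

Deadweight loss = 544.5

Pre-subsidy: 1344 - (5/3)q = 0 + (1/9)q gives q* = 756 and p* = 84.
With the subsidy, sellers receive ps = pb + 44 for each unit, where pb is the price buyers pay.
On the curves, pb = 1344 - (5/3)q and ps = 0 + (1/9)q; the wedge ps − pb = 44 gives 0 + (1/9)q − (1344 - (5/3)q) = 44, so q' = 780.75.
Then pb = 1344 − (5/3)·780.75 = 42.75 and ps = 0 + (1/9)·780.75 = 86.75.
The subsidy expands output by 780.75 − 756 = 24.75 past the efficient level; on those units the gap between marginal cost and willingness to pay runs from 0 up to 44.
DWL = ½ × 44 × 24.75 = 544.5.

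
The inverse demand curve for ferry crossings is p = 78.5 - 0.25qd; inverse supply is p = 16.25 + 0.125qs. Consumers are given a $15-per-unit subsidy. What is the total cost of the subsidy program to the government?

Government cost = $3090

Pre-subsidy: 78.5 - 0.25q = 16.25 + 0.125q gives q* = 166 and p* = 37.
With the rebate, buyers effectively pay pb = ps − 15, where ps is the price sellers receive.
On the curves, pb = 78.5 - 0.25q and ps = 16.25 + 0.125q; the wedge ps − pb = 15 gives 16.25 + 0.125q − (78.5 - 0.25q) = 15, so q' = 206.
Then pb = 78.5 − 0.25·206 = 27 and ps = 16.25 + 0.125·206 = 42.
Government outlay = subsidy × quantity = 15 × 206 = 3090.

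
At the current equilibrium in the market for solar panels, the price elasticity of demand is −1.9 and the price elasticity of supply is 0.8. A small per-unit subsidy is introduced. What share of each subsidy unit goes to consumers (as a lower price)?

For a small subsidy around the equilibrium, the benefit split depends on the relative slopes, which at a point are proportional to the elasticities.
Buyer share = εs/(εs + |εd|) = 0.8/(0.8 + 1.9) = 8/27; seller share = |εd|/(εs + |εd|) = 19/27.

Consumer share = 8/27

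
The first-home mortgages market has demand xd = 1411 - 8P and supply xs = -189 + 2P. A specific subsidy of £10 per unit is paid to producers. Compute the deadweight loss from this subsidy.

Deadweight loss = £80

Pre-subsidy: 1411 - 8P = -189 + 2P gives P* = 160, x* = 131.
With the subsidy, sellers receive Ps = Pb + 10 for each unit, where Pb is the price buyers pay.
Supply in terms of Pb becomes xs = -189 + 2(Pb + 10) = -169 + 2Pb. Setting this equal to demand: 1411 - 8Pb = -169 + 2Pb, so Pb = 158.
Sellers receive Ps = 158 + 10 = 168; x' = 1411 − 8·158 = 147.
The subsidy expands output by 147 − 131 = 16 past the efficient level; on those units the gap between marginal cost and willingness to pay runs from 0 up to 10.
DWL = ½ × 10 × 16 = 80.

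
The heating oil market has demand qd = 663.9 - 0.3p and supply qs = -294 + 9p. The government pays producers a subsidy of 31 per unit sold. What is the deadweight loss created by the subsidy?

Pre-subsidy: 663.9 - 0.3p = -294 + 9p gives p* = 103, q* = 633.
With the subsidy, sellers receive ps = pb + 31 for each unit, where pb is the price buyers pay.
Supply in terms of pb becomes qs = -294 + 9(pb + 31) = -15 + 9pb. Setting this equal to demand: 663.9 - 0.3pb = -15 + 9pb, so pb = 73.
Sellers receive ps = 73 + 31 = 104; q' = 663.9 − 0.3·73 = 642.
The subsidy expands output by 642 − 633 = 9 past the efficient level; on those units the gap between marginal cost and willingness to pay runs from 0 up to 31.
DWL = ½ × 31 × 9 = 139.5.

Deadweight loss = 139.5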